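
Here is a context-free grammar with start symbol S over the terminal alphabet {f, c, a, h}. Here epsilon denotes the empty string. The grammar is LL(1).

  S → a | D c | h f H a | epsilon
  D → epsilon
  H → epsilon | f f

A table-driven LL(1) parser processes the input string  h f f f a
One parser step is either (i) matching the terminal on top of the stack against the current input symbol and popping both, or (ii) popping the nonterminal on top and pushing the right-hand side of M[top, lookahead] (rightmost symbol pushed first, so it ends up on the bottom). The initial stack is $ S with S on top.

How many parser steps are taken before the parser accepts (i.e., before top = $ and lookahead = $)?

step 1: stack=$ S  input=h f f f a $  — expand S → h f H a
step 2: stack=$ a H f h  input=h f f f a $  — match h
step 3: stack=$ a H f  input=f f f a $  — match f
step 4: stack=$ a H  input=f f a $  — expand H → f f
step 5: stack=$ a f f  input=f f a $  — match f
step 6: stack=$ a f  input=f a $  — match f
step 7: stack=$ a  input=a $  — match a
Accept reached after 7 steps.

7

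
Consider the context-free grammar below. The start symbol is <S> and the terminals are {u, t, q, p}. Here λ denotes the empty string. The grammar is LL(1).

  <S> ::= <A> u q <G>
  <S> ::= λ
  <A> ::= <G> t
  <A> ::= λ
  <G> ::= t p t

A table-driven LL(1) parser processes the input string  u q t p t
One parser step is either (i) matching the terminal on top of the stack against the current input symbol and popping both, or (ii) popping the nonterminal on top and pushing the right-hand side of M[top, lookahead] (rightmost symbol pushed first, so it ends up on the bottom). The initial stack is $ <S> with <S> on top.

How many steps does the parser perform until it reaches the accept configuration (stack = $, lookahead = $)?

     Stack          Input        Action
  1  $ <S>          u q t p t $  expand <S> ::= <A> u q <G>
  2  $ <G> q u <A>  u q t p t $  expand <A> ::= λ
  3  $ <G> q u      u q t p t $  match u
  4  $ <G> q        q t p t $    match q
  5  $ <G>          t p t $      expand <G> ::= t p t
  6  $ t p t        t p t $      match t
  7  $ t p          p t $        match p
  8  $ t            t $          match t
Accept reached after 8 steps.

8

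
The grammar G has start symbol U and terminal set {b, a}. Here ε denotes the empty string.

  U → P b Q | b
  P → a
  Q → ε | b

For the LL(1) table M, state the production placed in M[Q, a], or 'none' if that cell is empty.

FIRST(P) = {a}
FIRST(Q) = {ε, b}
FIRST(U) = {a, b}  (via P b Q)
FOLLOW(U) includes $ since U is the start symbol.
FOLLOW(U): U appears on no right-hand side. Thus FOLLOW(U) = {$}.
FOLLOW(Q): in U→P b Q, the suffix after Q is empty, so FOLLOW(Q) ⊇ FOLLOW(U) = {$}. Thus FOLLOW(Q) = {$}.
For Q → ε: FIRST(ε) = {ε}, so it goes in M[Q, t] for t ∈ {}; since ε ∈ FIRST, also for every t ∈ FOLLOW(Q) = {$}.
For Q → b: FIRST(b) = {b}, so it goes in M[Q, t] for t ∈ {b}.
None of these place a production in M[Q, a].

none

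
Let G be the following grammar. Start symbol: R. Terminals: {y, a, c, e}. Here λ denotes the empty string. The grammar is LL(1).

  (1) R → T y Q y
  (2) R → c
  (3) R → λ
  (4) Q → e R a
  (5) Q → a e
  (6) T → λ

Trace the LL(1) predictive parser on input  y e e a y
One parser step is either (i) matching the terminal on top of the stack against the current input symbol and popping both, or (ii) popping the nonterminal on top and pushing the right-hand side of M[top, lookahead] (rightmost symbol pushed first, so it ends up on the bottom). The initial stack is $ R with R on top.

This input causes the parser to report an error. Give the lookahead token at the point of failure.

e

     Stack      Input        Action
  1  $ R        y e e a y $  expand R → T y Q y
  2  $ y Q y T  y e e a y $  expand T → λ
  3  $ y Q y    y e e a y $  match y
  4  $ y Q      e e a y $    expand Q → e R a
  5  $ y a R e  e e a y $    match e
  6  $ y a R    e a y $      error: M[R, e] is empty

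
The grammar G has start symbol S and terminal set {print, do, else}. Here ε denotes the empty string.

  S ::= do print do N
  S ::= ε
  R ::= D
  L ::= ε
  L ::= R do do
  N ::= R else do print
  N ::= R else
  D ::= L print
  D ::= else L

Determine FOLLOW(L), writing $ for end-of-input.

FIRST(S) = {ε, do}
FIRST(R) = {else, print}  (via D)
FIRST(L) = {ε, else, print}  (via R do do)
FIRST(N) = {else, print}  (via R else do print, R else)
FIRST(D) = {else, print}  (via L print)
FOLLOW(S) includes $ since S is the start symbol.
FOLLOW(S): S appears on no right-hand side. Thus FOLLOW(S) = {$}.
FOLLOW(R): in L::=R do do, R is followed by do do with FIRST {do}; in N::=R else do print, R is followed by else do print with FIRST {else}; in N::=R else, R is followed by else with FIRST {else}. Thus FOLLOW(R) = {do, else}.
FOLLOW(N): in S::=do print do N, the suffix after N is empty, so FOLLOW(N) ⊇ FOLLOW(S) = {$}. Thus FOLLOW(N) = {$}.
FOLLOW(D): in R::=D, the suffix after D is empty, so FOLLOW(D) ⊇ FOLLOW(R) = {do, else}. Thus FOLLOW(D) = {do, else}.
FOLLOW(L): in D::=L print, L is followed by print with FIRST {print}; in D::=else L, the suffix after L is empty, so FOLLOW(L) ⊇ FOLLOW(D) = {do, else}. Thus FOLLOW(L) = {do, else, print}.

{do, else, print}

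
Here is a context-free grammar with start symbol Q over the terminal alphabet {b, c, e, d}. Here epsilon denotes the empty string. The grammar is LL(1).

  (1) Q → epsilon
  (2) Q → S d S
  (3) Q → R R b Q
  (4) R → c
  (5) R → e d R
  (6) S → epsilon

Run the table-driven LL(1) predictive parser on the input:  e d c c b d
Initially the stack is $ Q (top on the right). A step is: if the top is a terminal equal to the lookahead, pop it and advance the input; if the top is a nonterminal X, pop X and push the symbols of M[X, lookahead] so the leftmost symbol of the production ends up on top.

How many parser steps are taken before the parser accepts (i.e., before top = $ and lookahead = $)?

step 1: stack=$ Q  input=e d c c b d $  — expand Q → R R b Q
step 2: stack=$ Q b R R  input=e d c c b d $  — expand R → e d R
step 3: stack=$ Q b R R d e  input=e d c c b d $  — match e
step 4: stack=$ Q b R R d  input=d c c b d $  — match d
step 5: stack=$ Q b R R  input=c c b d $  — expand R → c
step 6: stack=$ Q b R c  input=c c b d $  — match c
step 7: stack=$ Q b R  input=c b d $  — expand R → c
step 8: stack=$ Q b c  input=c b d $  — match c
step 9: stack=$ Q b  input=b d $  — match b
step 10: stack=$ Q  input=d $  — expand Q → S d S
step 11: stack=$ S d S  input=d $  — expand S → epsilon
step 12: stack=$ S d  input=d $  — match d
step 13: stack=$ S  input=$  — expand S → epsilon
Accept reached after 13 steps.

13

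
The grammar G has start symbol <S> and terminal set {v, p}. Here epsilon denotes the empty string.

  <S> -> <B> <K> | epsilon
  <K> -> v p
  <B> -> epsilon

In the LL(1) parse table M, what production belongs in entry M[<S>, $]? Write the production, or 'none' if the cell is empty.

<S> -> epsilon

FIRST(<K>) = {v}
FIRST(<B>) = {epsilon}
FIRST(<S>) = {epsilon, v}  (via <B> <K>)
FOLLOW(<S>) includes $ since <S> is the start symbol.
FOLLOW(<S>): <S> appears on no right-hand side. Thus FOLLOW(<S>) = {$}.
For <S> -> <B> <K>: FIRST(<B> <K>) = {v}, so it goes in M[<S>, t] for t ∈ {v}.
For <S> -> epsilon: FIRST(epsilon) = {epsilon}, so it goes in M[<S>, t] for t ∈ {}; since epsilon ∈ FIRST, also for every t ∈ FOLLOW(<S>) = {$}.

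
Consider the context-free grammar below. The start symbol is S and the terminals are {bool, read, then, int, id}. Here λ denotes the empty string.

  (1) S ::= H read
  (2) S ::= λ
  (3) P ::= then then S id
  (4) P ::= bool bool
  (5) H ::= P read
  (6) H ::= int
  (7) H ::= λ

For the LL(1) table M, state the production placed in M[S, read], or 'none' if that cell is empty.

S ::= H read

FIRST(P) = {bool, then}
FIRST(H) = {λ, bool, int, then}  (via P read)
FIRST(S) = {λ, bool, int, read, then}  (via H read)
FOLLOW(S) includes $ since S is the start symbol.
FOLLOW(S): in P::=then then S id, S is followed by id with FIRST {id}. Thus FOLLOW(S) = {$, id}.
For S ::= H read: FIRST(H read) = {bool, int, read, then}, so it goes in M[S, t] for t ∈ {bool, int, read, then}.
For S ::= λ: FIRST(λ) = {λ}, so it goes in M[S, t] for t ∈ {}; since λ ∈ FIRST, also for every t ∈ FOLLOW(S) = {$, id}.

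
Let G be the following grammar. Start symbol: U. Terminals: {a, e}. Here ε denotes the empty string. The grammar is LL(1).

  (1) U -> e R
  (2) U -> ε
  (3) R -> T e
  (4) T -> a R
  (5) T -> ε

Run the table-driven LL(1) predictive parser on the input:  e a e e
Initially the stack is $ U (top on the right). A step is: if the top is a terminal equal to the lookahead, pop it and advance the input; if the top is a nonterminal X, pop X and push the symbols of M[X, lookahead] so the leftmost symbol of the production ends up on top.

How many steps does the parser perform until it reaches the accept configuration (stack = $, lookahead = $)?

     Stack    Input      Action
  1  $ U      e a e e $  expand U -> e R
  2  $ R e    e a e e $  match e
  3  $ R      a e e $    expand R -> T e
  4  $ e T    a e e $    expand T -> a R
  5  $ e R a  a e e $    match a
  6  $ e R    e e $      expand R -> T e
  7  $ e e T  e e $      expand T -> ε
  8  $ e e    e e $      match e
  9  $ e      e $        match e
Accept reached after 9 steps.

9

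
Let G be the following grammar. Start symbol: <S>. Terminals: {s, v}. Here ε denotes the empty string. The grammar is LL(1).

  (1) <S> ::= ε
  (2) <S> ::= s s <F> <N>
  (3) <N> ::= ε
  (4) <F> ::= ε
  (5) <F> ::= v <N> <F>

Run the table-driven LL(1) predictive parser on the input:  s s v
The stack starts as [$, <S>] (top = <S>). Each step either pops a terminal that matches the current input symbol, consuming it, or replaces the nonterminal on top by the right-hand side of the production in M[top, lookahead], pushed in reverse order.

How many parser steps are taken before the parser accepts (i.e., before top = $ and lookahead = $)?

step 1: stack=$ <S>  input=s s v $  — expand <S> ::= s s <F> <N>
step 2: stack=$ <N> <F> s s  input=s s v $  — match s
step 3: stack=$ <N> <F> s  input=s v $  — match s
step 4: stack=$ <N> <F>  input=v $  — expand <F> ::= v <N> <F>
step 5: stack=$ <N> <F> <N> v  input=v $  — match v
step 6: stack=$ <N> <F> <N>  input=$  — expand <N> ::= ε
step 7: stack=$ <N> <F>  input=$  — expand <F> ::= ε
step 8: stack=$ <N>  input=$  — expand <N> ::= ε
Accept reached after 8 steps.

8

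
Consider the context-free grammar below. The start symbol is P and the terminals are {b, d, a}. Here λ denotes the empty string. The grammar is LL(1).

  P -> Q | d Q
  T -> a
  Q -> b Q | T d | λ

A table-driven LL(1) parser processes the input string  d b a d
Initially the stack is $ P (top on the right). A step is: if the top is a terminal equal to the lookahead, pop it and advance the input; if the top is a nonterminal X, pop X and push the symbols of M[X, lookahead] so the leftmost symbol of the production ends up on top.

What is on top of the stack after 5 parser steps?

step 1: stack=$ P  input=d b a d $  — expand P -> d Q
step 2: stack=$ Q d  input=d b a d $  — match d
step 3: stack=$ Q  input=b a d $  — expand Q -> b Q
step 4: stack=$ Q b  input=b a d $  — match b
step 5: stack=$ Q  input=a d $  — expand Q -> T d
Stack after step 5: $ d T (top = T).

T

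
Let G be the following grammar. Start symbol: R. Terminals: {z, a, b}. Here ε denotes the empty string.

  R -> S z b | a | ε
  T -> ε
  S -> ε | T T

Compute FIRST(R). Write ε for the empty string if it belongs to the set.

FIRST(T) = {ε}
FIRST(S) = {ε}  (via T T)
FIRST(R) = {ε, a, z}  (via S z b)

{ε, a, z}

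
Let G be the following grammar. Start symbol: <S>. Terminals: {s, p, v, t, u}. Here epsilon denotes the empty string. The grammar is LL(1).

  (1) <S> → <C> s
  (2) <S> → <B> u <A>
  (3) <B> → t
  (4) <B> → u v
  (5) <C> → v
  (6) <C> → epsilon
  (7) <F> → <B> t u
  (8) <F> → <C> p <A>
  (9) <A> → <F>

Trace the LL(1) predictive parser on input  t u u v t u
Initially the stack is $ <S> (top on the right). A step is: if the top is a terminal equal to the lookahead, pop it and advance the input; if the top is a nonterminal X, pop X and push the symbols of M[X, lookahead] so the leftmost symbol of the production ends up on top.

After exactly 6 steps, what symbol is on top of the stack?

<B>

step 1: stack=$ <S>  input=t u u v t u $  — expand <S> → <B> u <A>
step 2: stack=$ <A> u <B>  input=t u u v t u $  — expand <B> → t
step 3: stack=$ <A> u t  input=t u u v t u $  — match t
step 4: stack=$ <A> u  input=u u v t u $  — match u
step 5: stack=$ <A>  input=u v t u $  — expand <A> → <F>
step 6: stack=$ <F>  input=u v t u $  — expand <F> → <B> t u
Stack after step 6: $ u t <B> (top = <B>).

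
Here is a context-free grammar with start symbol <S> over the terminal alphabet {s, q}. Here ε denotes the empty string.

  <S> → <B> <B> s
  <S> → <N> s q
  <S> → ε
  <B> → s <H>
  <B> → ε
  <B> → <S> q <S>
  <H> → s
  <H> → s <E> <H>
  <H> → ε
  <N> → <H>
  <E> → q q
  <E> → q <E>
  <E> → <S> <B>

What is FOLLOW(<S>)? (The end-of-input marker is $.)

FIRST(<H>) = {ε, s}
FIRST(<N>) = {ε, s}  (via <H>)
FIRST(<S>) = {ε, q, s}  (via <B> <B> s, <N> s q)
FIRST(<B>) = {ε, q, s}  (via <S> q <S>)
FIRST(<E>) = {ε, q, s}  (via <S> <B>)
FOLLOW(<S>) includes $ since <S> is the start symbol.
FOLLOW(<N>): in <S>→<N> s q, <N> is followed by s q with FIRST {s}. Thus FOLLOW(<N>) = {s}.
FOLLOW(<S>): in <B>→<S> q <S> (occurrence 1), <S> is followed by q <S> with FIRST {q}; in <B>→<S> q <S> (occurrence 2), the suffix after <S> is empty, so FOLLOW(<S>) ⊇ FOLLOW(<B>) = {q, s}; in <E>→<S> <B>, <S> is followed by <B> with FIRST {ε, q, s}; in <E>→<S> <B>, the suffix after <S> is nullable, so FOLLOW(<S>) ⊇ FOLLOW(<E>) = {q, s}. Thus FOLLOW(<S>) = {$, q, s}.
FOLLOW(<B>): in <S>→<B> <B> s (occurrence 1), <B> is followed by <B> s with FIRST {q, s}; in <S>→<B> <B> s (occurrence 2), <B> is followed by s with FIRST {s}; in <E>→<S> <B>, the suffix after <B> is empty, so FOLLOW(<B>) ⊇ FOLLOW(<E>) = {q, s}. Thus FOLLOW(<B>) = {q, s}.
FOLLOW(<H>): in <B>→s <H>, the suffix after <H> is empty, so FOLLOW(<H>) ⊇ FOLLOW(<B>) = {q, s}; in <H>→s <E> <H>, the suffix after <H> is empty (adds nothing new); in <N>→<H>, the suffix after <H> is empty, so FOLLOW(<H>) ⊇ FOLLOW(<N>) = {s}. Thus FOLLOW(<H>) = {q, s}.
FOLLOW(<E>): in <H>→s <E> <H>, <E> is followed by <H> with FIRST {ε, s}; in <H>→s <E> <H>, the suffix after <E> is nullable, so FOLLOW(<E>) ⊇ FOLLOW(<H>) = {q, s}; in <E>→q <E>, the suffix after <E> is empty (adds nothing new). Thus FOLLOW(<E>) = {q, s}.

{$, q, s}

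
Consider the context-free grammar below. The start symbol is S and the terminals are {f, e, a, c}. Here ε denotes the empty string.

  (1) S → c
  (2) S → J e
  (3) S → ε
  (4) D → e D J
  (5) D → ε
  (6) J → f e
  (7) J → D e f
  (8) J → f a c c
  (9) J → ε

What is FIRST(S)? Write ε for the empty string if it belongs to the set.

{ε, c, e, f}

FIRST(D) = {ε, e}
FIRST(J) = {ε, e, f}  (via D e f)
FIRST(S) = {ε, c, e, f}  (via J e)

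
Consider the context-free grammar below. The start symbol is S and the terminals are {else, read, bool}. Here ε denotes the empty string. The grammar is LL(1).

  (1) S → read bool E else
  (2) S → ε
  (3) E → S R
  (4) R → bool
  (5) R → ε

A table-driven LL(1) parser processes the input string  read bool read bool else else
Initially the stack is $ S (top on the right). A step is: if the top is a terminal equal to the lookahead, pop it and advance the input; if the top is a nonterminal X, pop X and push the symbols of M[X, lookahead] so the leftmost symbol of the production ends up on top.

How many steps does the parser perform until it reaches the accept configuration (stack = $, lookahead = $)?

step 1: stack=$ S  input=read bool read bool else else $  — expand S → read bool E else
step 2: stack=$ else E bool read  input=read bool read bool else else $  — match read
step 3: stack=$ else E bool  input=bool read bool else else $  — match bool
step 4: stack=$ else E  input=read bool else else $  — expand E → S R
step 5: stack=$ else R S  input=read bool else else $  — expand S → read bool E else
step 6: stack=$ else R else E bool read  input=read bool else else $  — match read
step 7: stack=$ else R else E bool  input=bool else else $  — match bool
step 8: stack=$ else R else E  input=else else $  — expand E → S R
step 9: stack=$ else R else R S  input=else else $  — expand S → ε
step 10: stack=$ else R else R  input=else else $  — expand R → ε
step 11: stack=$ else R else  input=else else $  — match else
step 12: stack=$ else R  input=else $  — expand R → ε
step 13: stack=$ else  input=else $  — match else
Accept reached after 13 steps.

13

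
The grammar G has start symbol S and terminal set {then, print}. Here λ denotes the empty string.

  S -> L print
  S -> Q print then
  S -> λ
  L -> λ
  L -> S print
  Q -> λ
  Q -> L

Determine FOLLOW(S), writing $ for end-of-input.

FIRST(S) = {λ, print}  (via L print, Q print then)
FIRST(L) = {λ, print}  (via S print)
FIRST(Q) = {λ, print}  (via L)
FOLLOW(S) includes $ since S is the start symbol.
FOLLOW(S): in L->S print, S is followed by print with FIRST {print}. Thus FOLLOW(S) = {$, print}.
FOLLOW(Q): in S->Q print then, Q is followed by print then with FIRST {print}. Thus FOLLOW(Q) = {print}.
FOLLOW(L): in S->L print, L is followed by print with FIRST {print}; in Q->L, the suffix after L is empty, so FOLLOW(L) ⊇ FOLLOW(Q) = {print}. Thus FOLLOW(L) = {print}.

{$, print}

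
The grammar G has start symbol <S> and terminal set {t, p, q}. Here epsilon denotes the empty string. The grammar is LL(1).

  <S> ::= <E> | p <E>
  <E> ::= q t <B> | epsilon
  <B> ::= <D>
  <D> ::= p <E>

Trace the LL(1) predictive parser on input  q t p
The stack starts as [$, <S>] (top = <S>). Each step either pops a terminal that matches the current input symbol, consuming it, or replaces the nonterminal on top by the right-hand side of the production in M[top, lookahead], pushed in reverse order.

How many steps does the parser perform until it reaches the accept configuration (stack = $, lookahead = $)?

     Stack      Input    Action
  1  $ <S>      q t p $  expand <S> ::= <E>
  2  $ <E>      q t p $  expand <E> ::= q t <B>
  3  $ <B> t q  q t p $  match q
  4  $ <B> t    t p $    match t
  5  $ <B>      p $      expand <B> ::= <D>
  6  $ <D>      p $      expand <D> ::= p <E>
  7  $ <E> p    p $      match p
  8  $ <E>      $        expand <E> ::= epsilon
Accept reached after 8 steps.

8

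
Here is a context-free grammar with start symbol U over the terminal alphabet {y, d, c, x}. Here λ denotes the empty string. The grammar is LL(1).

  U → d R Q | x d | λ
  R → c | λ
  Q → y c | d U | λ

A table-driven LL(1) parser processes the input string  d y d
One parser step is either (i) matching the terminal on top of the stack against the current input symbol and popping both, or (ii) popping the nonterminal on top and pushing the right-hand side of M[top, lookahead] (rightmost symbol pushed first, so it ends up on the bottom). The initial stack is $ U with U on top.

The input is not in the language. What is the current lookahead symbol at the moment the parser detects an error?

d

step 1: stack=$ U  input=d y d $  — expand U → d R Q
step 2: stack=$ Q R d  input=d y d $  — match d
step 3: stack=$ Q R  input=y d $  — expand R → λ
step 4: stack=$ Q  input=y d $  — expand Q → y c
step 5: stack=$ c y  input=y d $  — match y
step 6: stack=$ c  input=d $  — error: top is terminal c but lookahead is d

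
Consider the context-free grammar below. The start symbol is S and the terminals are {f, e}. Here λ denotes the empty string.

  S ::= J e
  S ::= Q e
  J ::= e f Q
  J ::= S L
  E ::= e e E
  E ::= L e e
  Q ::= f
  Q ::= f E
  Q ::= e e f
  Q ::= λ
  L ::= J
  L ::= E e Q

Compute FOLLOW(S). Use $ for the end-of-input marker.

{$, e, f}

FIRST(Q) = {λ, e, f}
FIRST(S) = {e, f}  (via J e, Q e)
FIRST(J) = {e, f}  (via S L)
FIRST(E) = {e, f}  (via L e e)
FIRST(L) = {e, f}  (via J, E e Q)
FOLLOW(S) includes $ since S is the start symbol.
FOLLOW(S): in J::=S L, S is followed by L with FIRST {e, f}. Thus FOLLOW(S) = {$, e, f}.
FOLLOW(J): in S::=J e, J is followed by e with FIRST {e}; in L::=J, the suffix after J is empty, so FOLLOW(J) ⊇ FOLLOW(L) = {e}. Thus FOLLOW(J) = {e}.
FOLLOW(L): in J::=S L, the suffix after L is empty, so FOLLOW(L) ⊇ FOLLOW(J) = {e}; in E::=L e e, L is followed by e e with FIRST {e}. Thus FOLLOW(L) = {e}.
FOLLOW(Q): in S::=Q e, Q is followed by e with FIRST {e}; in J::=e f Q, the suffix after Q is empty, so FOLLOW(Q) ⊇ FOLLOW(J) = {e}; in L::=E e Q, the suffix after Q is empty, so FOLLOW(Q) ⊇ FOLLOW(L) = {e}. Thus FOLLOW(Q) = {e}.
FOLLOW(E): in E::=e e E, the suffix after E is empty (adds nothing new); in Q::=f E, the suffix after E is empty, so FOLLOW(E) ⊇ FOLLOW(Q) = {e}; in L::=E e Q, E is followed by e Q with FIRST {e}. Thus FOLLOW(E) = {e}.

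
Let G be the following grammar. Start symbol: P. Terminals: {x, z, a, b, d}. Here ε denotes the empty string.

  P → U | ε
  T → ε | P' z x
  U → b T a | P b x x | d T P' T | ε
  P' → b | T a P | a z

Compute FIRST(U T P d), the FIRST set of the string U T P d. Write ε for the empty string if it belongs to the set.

{a, b, d}

FIRST(P): from P→U we get {ε, b, d}; from P→ε we get {ε}. So FIRST(P) = {ε, b, d}.
FIRST(U): from U→b T a we get {b}; from U→P b x x we get {b, d}; from U→d T P' T we get {d}; from U→ε we get {ε}. So FIRST(U) = {ε, b, d}.
FIRST(T): from T→ε we get {ε}; from T→P' z x we get {a, b}. So FIRST(T) = {ε, a, b}.
FIRST(P'): from P'→b we get {b}; from P'→T a P we get {a, b}; from P'→a z we get {a}. So FIRST(P') = {a, b}.
FIRST(U T P d): take FIRST of each symbol in turn, carrying on past any symbol whose FIRST contains ε; result {a, b, d}.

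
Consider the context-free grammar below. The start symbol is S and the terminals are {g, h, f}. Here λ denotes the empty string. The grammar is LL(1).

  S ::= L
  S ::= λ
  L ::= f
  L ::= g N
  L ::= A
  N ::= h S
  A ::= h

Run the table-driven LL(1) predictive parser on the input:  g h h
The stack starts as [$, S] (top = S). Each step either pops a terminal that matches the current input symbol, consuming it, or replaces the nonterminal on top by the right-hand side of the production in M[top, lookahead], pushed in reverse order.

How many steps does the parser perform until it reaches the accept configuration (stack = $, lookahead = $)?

9

step 1: stack=$ S  input=g h h $  — expand S ::= L
step 2: stack=$ L  input=g h h $  — expand L ::= g N
step 3: stack=$ N g  input=g h h $  — match g
step 4: stack=$ N  input=h h $  — expand N ::= h S
step 5: stack=$ S h  input=h h $  — match h
step 6: stack=$ S  input=h $  — expand S ::= L
step 7: stack=$ L  input=h $  — expand L ::= A
step 8: stack=$ A  input=h $  — expand A ::= h
step 9: stack=$ h  input=h $  — match h
Accept reached after 9 steps.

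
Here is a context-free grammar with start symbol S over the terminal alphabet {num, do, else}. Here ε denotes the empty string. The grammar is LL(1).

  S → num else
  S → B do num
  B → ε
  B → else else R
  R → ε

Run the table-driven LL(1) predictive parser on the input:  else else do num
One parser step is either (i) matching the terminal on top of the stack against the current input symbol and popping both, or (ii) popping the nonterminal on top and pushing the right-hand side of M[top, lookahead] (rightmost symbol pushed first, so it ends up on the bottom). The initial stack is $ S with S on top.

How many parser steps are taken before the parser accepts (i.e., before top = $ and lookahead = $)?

7

     Stack                 Input               Action
  1  $ S                   else else do num $  expand S → B do num
  2  $ num do B            else else do num $  expand B → else else R
  3  $ num do R else else  else else do num $  match else
  4  $ num do R else       else do num $       match else
  5  $ num do R            do num $            expand R → ε
  6  $ num do              do num $            match do
  7  $ num                 num $               match num
Accept reached after 7 steps.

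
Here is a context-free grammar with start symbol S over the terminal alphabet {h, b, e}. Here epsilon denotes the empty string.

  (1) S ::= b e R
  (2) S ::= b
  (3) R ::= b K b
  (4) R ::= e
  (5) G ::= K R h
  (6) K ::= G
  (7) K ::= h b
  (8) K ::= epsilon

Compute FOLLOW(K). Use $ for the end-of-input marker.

{b, e}

FIRST(S): from S::=b e R we get {b}; from S::=b we get {b}. So FIRST(S) = {b}.
FIRST(R): from R::=b K b we get {b}; from R::=e we get {e}. So FIRST(R) = {b, e}.
FIRST(G): from G::=K R h we get {b, e, h}. So FIRST(G) = {b, e, h}.
FIRST(K): from K::=G we get {b, e, h}; from K::=h b we get {h}; from K::=epsilon we get {epsilon}. So FIRST(K) = {epsilon, b, e, h}.
FOLLOW(S) includes $ since S is the start symbol.
FOLLOW(S): S appears on no right-hand side. Thus FOLLOW(S) = {$}.
FOLLOW(R): in S::=b e R, the suffix after R is empty, so FOLLOW(R) ⊇ FOLLOW(S) = {$}; in G::=K R h, R is followed by h with FIRST {h}. Thus FOLLOW(R) = {$, h}.
FOLLOW(K): in R::=b K b, K is followed by b with FIRST {b}; in G::=K R h, K is followed by R h with FIRST {b, e}. Thus FOLLOW(K) = {b, e}.
FOLLOW(G): in K::=G, the suffix after G is empty, so FOLLOW(G) ⊇ FOLLOW(K) = {b, e}. Thus FOLLOW(G) = {b, e}.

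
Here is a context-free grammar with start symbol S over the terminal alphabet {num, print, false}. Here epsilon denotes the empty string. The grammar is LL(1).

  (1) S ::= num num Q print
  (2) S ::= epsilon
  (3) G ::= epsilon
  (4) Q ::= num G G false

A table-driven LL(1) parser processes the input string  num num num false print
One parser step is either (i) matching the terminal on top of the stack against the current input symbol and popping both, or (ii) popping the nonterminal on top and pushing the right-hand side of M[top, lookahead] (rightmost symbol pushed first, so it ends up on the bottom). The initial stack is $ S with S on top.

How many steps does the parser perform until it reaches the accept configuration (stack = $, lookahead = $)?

     Stack                  Input                      Action
  1  $ S                    num num num false print $  expand S ::= num num Q print
  2  $ print Q num num      num num num false print $  match num
  3  $ print Q num          num num false print $      match num
  4  $ print Q              num false print $          expand Q ::= num G G false
  5  $ print false G G num  num false print $          match num
  6  $ print false G G      false print $              expand G ::= epsilon
  7  $ print false G        false print $              expand G ::= epsilon
  8  $ print false          false print $              match false
  9  $ print                print $                    match print
Accept reached after 9 steps.

9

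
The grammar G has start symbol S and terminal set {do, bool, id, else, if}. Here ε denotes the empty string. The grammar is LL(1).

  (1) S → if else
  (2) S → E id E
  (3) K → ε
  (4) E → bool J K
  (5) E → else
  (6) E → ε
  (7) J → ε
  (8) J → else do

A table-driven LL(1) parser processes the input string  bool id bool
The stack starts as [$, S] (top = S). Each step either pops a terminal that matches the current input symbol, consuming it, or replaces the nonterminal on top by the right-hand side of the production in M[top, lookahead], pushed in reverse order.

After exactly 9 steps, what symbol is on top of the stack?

step 1: stack=$ S  input=bool id bool $  — expand S → E id E
step 2: stack=$ E id E  input=bool id bool $  — expand E → bool J K
step 3: stack=$ E id K J bool  input=bool id bool $  — match bool
step 4: stack=$ E id K J  input=id bool $  — expand J → ε
step 5: stack=$ E id K  input=id bool $  — expand K → ε
step 6: stack=$ E id  input=id bool $  — match id
step 7: stack=$ E  input=bool $  — expand E → bool J K
step 8: stack=$ K J bool  input=bool $  — match bool
step 9: stack=$ K J  input=$  — expand J → ε
Stack after step 9: $ K (top = K).

K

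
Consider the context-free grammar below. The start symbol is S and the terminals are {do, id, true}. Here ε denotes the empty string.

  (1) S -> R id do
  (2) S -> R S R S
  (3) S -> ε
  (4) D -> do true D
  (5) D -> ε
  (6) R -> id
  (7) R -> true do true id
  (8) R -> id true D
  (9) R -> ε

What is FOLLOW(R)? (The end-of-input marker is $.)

FIRST(D): from D->do true D we get {do}; from D->ε we get {ε}. So FIRST(D) = {ε, do}.
FIRST(R): from R->id we get {id}; from R->true do true id we get {true}; from R->id true D we get {id}; from R->ε we get {ε}. So FIRST(R) = {ε, id, true}.
FIRST(S): from S->R id do we get {id, true}; from S->R S R S we get {ε, id, true}; from S->ε we get {ε}. So FIRST(S) = {ε, id, true}.
FOLLOW(S) includes $ since S is the start symbol.
FOLLOW(S): in S->R S R S (occurrence 1), S is followed by R S with FIRST {ε, id, true}; in S->R S R S (occurrence 1), the suffix after S is nullable (adds nothing new); in S->R S R S (occurrence 2), the suffix after S is empty (adds nothing new). Thus FOLLOW(S) = {$, id, true}.
FOLLOW(R): in S->R id do, R is followed by id do with FIRST {id}; in S->R S R S (occurrence 1), R is followed by S R S with FIRST {ε, id, true}; in S->R S R S (occurrence 1), the suffix after R is nullable, so FOLLOW(R) ⊇ FOLLOW(S) = {$, id, true}; in S->R S R S (occurrence 2), R is followed by S with FIRST {ε, id, true}; in S->R S R S (occurrence 2), the suffix after R is nullable, so FOLLOW(R) ⊇ FOLLOW(S) = {$, id, true}. Thus FOLLOW(R) = {$, id, true}.
FOLLOW(D): in D->do true D, the suffix after D is empty (adds nothing new); in R->id true D, the suffix after D is empty, so FOLLOW(D) ⊇ FOLLOW(R) = {$, id, true}. Thus FOLLOW(D) = {$, id, true}.

{$, id, true}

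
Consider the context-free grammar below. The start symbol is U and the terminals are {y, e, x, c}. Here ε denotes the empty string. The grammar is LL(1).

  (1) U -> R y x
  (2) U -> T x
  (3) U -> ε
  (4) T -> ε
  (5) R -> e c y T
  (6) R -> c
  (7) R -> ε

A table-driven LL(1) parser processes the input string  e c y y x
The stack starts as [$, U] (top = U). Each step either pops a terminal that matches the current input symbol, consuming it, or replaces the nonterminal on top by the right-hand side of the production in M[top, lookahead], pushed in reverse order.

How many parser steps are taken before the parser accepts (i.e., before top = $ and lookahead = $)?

8

step 1: stack=$ U  input=e c y y x $  — expand U -> R y x
step 2: stack=$ x y R  input=e c y y x $  — expand R -> e c y T
step 3: stack=$ x y T y c e  input=e c y y x $  — match e
step 4: stack=$ x y T y c  input=c y y x $  — match c
step 5: stack=$ x y T y  input=y y x $  — match y
step 6: stack=$ x y T  input=y x $  — expand T -> ε
step 7: stack=$ x y  input=y x $  — match y
step 8: stack=$ x  input=x $  — match x
Accept reached after 8 steps.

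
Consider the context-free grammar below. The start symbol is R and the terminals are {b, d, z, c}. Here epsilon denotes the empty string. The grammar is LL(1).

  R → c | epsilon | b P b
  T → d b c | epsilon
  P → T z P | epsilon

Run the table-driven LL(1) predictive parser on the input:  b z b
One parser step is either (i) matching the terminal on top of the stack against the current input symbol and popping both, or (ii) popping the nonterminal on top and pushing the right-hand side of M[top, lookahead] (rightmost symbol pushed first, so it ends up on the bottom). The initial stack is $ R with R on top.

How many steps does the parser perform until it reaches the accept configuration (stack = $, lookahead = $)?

step 1: stack=$ R  input=b z b $  — expand R → b P b
step 2: stack=$ b P b  input=b z b $  — match b
step 3: stack=$ b P  input=z b $  — expand P → T z P
step 4: stack=$ b P z T  input=z b $  — expand T → epsilon
step 5: stack=$ b P z  input=z b $  — match z
step 6: stack=$ b P  input=b $  — expand P → epsilon
step 7: stack=$ b  input=b $  — match b
Accept reached after 7 steps.

7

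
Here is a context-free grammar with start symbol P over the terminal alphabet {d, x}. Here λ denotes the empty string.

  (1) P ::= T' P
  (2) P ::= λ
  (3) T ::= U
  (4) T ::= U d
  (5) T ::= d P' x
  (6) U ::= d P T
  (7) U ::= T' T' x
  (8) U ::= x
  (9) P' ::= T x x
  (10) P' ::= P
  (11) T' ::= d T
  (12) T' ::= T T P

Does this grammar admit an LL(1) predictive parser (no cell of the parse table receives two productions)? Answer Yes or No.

FIRST(P) = {λ, d, x}
FIRST(T) = {d, x}
FIRST(U) = {d, x}
FIRST(P') = {λ, d, x}
FIRST(T') = {d, x}
FOLLOW(P) = {$, d, x}
FOLLOW(T) = {$, d, x}
FOLLOW(U) = {$, d, x}
FOLLOW(P') = {x}
FOLLOW(T') = {$, d, x}
Cell M[P, d] receives both P ::= T' P and P ::= λ — the grammar is not LL(1).

No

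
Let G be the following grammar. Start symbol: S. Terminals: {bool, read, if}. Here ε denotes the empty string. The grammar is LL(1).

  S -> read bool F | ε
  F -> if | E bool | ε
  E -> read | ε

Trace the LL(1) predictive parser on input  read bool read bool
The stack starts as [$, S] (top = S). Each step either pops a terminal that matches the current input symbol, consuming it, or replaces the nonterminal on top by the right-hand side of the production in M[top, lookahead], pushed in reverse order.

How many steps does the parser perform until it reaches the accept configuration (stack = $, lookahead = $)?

7

     Stack          Input                  Action
  1  $ S            read bool read bool $  expand S -> read bool F
  2  $ F bool read  read bool read bool $  match read
  3  $ F bool       bool read bool $       match bool
  4  $ F            read bool $            expand F -> E bool
  5  $ bool E       read bool $            expand E -> read
  6  $ bool read    read bool $            match read
  7  $ bool         bool $                 match bool
Accept reached after 7 steps.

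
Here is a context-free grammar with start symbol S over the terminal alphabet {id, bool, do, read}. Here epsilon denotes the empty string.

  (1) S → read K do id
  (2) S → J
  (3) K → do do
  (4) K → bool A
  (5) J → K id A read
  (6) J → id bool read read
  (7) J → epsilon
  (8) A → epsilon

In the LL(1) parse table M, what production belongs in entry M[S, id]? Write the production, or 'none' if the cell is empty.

S → J

FIRST(K) = {bool, do}
FIRST(A) = {epsilon}
FIRST(J) = {epsilon, bool, do, id}  (via K id A read)
FIRST(S) = {epsilon, bool, do, id, read}  (via J)
FOLLOW(S) includes $ since S is the start symbol.
FOLLOW(S): S appears on no right-hand side. Thus FOLLOW(S) = {$}.
For S → read K do id: FIRST(read K do id) = {read}, so it goes in M[S, t] for t ∈ {read}.
For S → J: FIRST(J) = {epsilon, bool, do, id}, so it goes in M[S, t] for t ∈ {bool, do, id}; since epsilon ∈ FIRST, also for every t ∈ FOLLOW(S) = {$}.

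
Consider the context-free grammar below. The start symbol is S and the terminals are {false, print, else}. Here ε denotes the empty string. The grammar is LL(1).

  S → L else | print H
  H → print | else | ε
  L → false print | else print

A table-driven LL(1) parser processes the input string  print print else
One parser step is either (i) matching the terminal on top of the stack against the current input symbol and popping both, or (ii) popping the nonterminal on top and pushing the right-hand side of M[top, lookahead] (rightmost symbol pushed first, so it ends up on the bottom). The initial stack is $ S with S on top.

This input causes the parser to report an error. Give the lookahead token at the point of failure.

     Stack      Input               Action
  1  $ S        print print else $  expand S → print H
  2  $ H print  print print else $  match print
  3  $ H        print else $        expand H → print
  4  $ print    print else $        match print
  5  $          else $              error: stack empty but input remains

else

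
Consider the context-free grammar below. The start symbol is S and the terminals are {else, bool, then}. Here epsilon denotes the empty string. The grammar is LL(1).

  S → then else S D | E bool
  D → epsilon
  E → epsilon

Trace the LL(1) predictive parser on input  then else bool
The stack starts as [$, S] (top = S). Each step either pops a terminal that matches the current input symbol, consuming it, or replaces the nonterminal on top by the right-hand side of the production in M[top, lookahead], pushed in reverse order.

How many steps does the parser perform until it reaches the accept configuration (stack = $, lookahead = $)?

7

step 1: stack=$ S  input=then else bool $  — expand S → then else S D
step 2: stack=$ D S else then  input=then else bool $  — match then
step 3: stack=$ D S else  input=else bool $  — match else
step 4: stack=$ D S  input=bool $  — expand S → E bool
step 5: stack=$ D bool E  input=bool $  — expand E → epsilon
step 6: stack=$ D bool  input=bool $  — match bool
step 7: stack=$ D  input=$  — expand D → epsilon
Accept reached after 7 steps.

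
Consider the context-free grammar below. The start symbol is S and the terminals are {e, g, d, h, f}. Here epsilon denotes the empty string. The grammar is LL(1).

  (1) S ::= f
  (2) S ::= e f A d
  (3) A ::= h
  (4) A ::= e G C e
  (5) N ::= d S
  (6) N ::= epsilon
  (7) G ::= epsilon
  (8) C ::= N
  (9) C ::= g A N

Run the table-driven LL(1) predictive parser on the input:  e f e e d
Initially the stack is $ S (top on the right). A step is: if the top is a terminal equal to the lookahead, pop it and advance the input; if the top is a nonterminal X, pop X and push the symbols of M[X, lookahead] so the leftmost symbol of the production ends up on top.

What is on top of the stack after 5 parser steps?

     Stack        Input        Action
  1  $ S          e f e e d $  expand S ::= e f A d
  2  $ d A f e    e f e e d $  match e
  3  $ d A f      f e e d $    match f
  4  $ d A        e e d $      expand A ::= e G C e
  5  $ d e C G e  e e d $      match e
Stack after step 5: $ d e C G (top = G).

G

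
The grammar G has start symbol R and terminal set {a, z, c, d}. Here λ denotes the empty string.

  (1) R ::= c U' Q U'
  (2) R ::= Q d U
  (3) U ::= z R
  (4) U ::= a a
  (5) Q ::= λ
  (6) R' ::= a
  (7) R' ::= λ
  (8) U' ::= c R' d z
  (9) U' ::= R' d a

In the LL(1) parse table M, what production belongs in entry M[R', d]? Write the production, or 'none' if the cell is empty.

FIRST(U): from U::=z R we get {z}; from U::=a a we get {a}. So FIRST(U) = {a, z}.
FIRST(Q): from Q::=λ we get {λ}. So FIRST(Q) = {λ}.
FIRST(R'): from R'::=a we get {a}; from R'::=λ we get {λ}. So FIRST(R') = {λ, a}.
FIRST(R): from R::=c U' Q U' we get {c}; from R::=Q d U we get {d}. So FIRST(R) = {c, d}.
FIRST(U'): from U'::=c R' d z we get {c}; from U'::=R' d a we get {a, d}. So FIRST(U') = {a, c, d}.
FOLLOW(R) includes $ since R is the start symbol.
FOLLOW(R'): in U'::=c R' d z, R' is followed by d z with FIRST {d}; in U'::=R' d a, R' is followed by d a with FIRST {d}. Thus FOLLOW(R') = {d}.
For R' ::= a: FIRST(a) = {a}, so it goes in M[R', t] for t ∈ {a}.
For R' ::= λ: FIRST(λ) = {λ}, so it goes in M[R', t] for t ∈ {}; since λ ∈ FIRST, also for every t ∈ FOLLOW(R') = {d}.

R' ::= λ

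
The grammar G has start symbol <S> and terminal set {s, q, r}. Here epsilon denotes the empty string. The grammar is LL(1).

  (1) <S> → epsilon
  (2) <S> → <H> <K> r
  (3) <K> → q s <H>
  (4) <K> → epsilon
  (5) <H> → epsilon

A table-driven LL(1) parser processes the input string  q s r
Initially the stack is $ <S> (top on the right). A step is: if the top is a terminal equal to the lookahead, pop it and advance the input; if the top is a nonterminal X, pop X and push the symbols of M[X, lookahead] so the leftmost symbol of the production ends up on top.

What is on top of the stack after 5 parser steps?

step 1: stack=$ <S>  input=q s r $  — expand <S> → <H> <K> r
step 2: stack=$ r <K> <H>  input=q s r $  — expand <H> → epsilon
step 3: stack=$ r <K>  input=q s r $  — expand <K> → q s <H>
step 4: stack=$ r <H> s q  input=q s r $  — match q
step 5: stack=$ r <H> s  input=s r $  — match s
Stack after step 5: $ r <H> (top = <H>).

<H>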